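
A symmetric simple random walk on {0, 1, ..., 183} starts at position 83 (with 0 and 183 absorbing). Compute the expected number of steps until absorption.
E[τ | X_0 = 83] = 8300

Let v_k = E[τ | X_0 = k]. Boundary: v_0 = v_183 = 0. Recurrence: v_k = 1 + (v_{k-1} + v_{k+1})/2 for 1 ≤ k ≤ 182. The particular solution to v_k − (v_{k-1} + v_{k+1})/2 = 1 is v_k = −k^2. Adding homogeneous solution A + B k and matching boundaries gives v_k = k (183 − k). Substituting k = 83: v_83 = 83 · 100 = 8300.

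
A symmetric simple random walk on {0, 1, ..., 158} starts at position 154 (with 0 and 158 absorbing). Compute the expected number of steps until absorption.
E[τ | X_0 = 154] = 616

Let v_k = E[τ | X_0 = k]. Boundary: v_0 = v_158 = 0. Recurrence: v_k = 1 + (v_{k-1} + v_{k+1})/2 for 1 ≤ k ≤ 157. The particular solution to v_k − (v_{k-1} + v_{k+1})/2 = 1 is v_k = −k^2. Adding homogeneous solution A + B k and matching boundaries gives v_k = k (158 − k). Substituting k = 154: v_154 = 154 · 4 = 616.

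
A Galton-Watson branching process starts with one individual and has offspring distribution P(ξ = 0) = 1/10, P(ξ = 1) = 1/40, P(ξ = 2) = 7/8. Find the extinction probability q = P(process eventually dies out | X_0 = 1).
q = 4/35

The pgf is f(s) = 1/10 + 1/40·s + 7/8·s². The extinction probability q is the smallest fixed point of f in [0, 1]. Setting s = f(s):
  7/8·s² + (1/40 − 1)·s + 1/10 = 0
  7/8·s² − (1/10 + 7/8)·s + 1/10 = 0
which factors as (s − 1)·(7/8·s − 1/10) = 0, giving roots s = 1 and s = (1/10)/(7/8) = 4/35.
Mean offspring μ = 1/40 + 2·7/8 = 71/40 > 1 (supercritical), so q < 1. The extinction probability is the smaller root: q = (1/10)/(7/8) = 4/35.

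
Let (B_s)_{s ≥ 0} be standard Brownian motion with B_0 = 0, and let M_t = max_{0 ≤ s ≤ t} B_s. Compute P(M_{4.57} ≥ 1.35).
P(M_{4.57} ≥ 1.35) = 2·P(B_{4.57} ≥ 1.35) = 2(1 − Φ(1.35/√4.57)) ≈ 0.5277

By the reflection principle for Brownian motion, P(M_t ≥ a) = 2 · P(B_t ≥ a) for a ≥ 0. Since B_t ~ N(0, t), P(B_t ≥ 1.35) = 1 − Φ(1.35/√t) = 1 − Φ(1.35/√4.57) = 1 − Φ(0.6315). So
  P(M_{4.57} ≥ 1.35) = 2(1 − Φ(0.6315)) ≈ 0.5277.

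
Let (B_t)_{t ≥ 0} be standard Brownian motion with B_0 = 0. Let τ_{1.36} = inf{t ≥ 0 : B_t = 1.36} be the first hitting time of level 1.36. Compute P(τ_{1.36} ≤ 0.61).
P(τ_{1.36} ≤ 0.61) = 2(1 − Φ(1.36/√0.61)) = 2(1 − Φ(1.7413)) ≈ 0.0816

By the reflection principle for standard BM, P(τ_b ≤ t) = 2 · P(B_t ≥ b). Since B_t ~ N(0, t), P(B_t ≥ 1.36) = 1 − Φ(1.36/√t) = 1 − Φ(1.36/√0.61) = 1 − Φ(1.7413) ≈ 0.04082. Doubling: P(τ_{1.36} ≤ 0.61) ≈ 2 · 0.04082 = 0.08164 ≈ 0.0816.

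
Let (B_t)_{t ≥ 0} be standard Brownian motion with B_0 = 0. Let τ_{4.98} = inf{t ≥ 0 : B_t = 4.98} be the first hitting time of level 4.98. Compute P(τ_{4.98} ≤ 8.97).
P(τ_{4.98} ≤ 8.97) = 2(1 − Φ(4.98/√8.97)) = 2(1 − Φ(1.6628)) ≈ 0.0964

By the reflection principle for standard BM, P(τ_b ≤ t) = 2 · P(B_t ≥ b). Since B_t ~ N(0, t), P(B_t ≥ 4.98) = 1 − Φ(4.98/√t) = 1 − Φ(4.98/√8.97) = 1 − Φ(1.6628) ≈ 0.04818. Doubling: P(τ_{4.98} ≤ 8.97) ≈ 2 · 0.04818 = 0.09636 ≈ 0.0964.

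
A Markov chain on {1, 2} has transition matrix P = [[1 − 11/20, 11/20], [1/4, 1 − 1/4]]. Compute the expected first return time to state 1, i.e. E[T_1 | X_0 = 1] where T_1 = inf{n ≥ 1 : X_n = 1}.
E[T_1 | X_0 = 1] = 1/π_1 = 16/5

For an irreducible recurrent Markov chain with stationary distribution π, E[T_i | X_0 = i] = 1/π_i (Kac's formula). Here π_1 = (1/4)/(11/20 + 1/4) = (1/4)/(4/5) = 5/16, so E[T_1 | X_0 = 1] = 1/π_1 = (11/20 + 1/4)/(1/4) = (4/5)/(1/4) = 16/5.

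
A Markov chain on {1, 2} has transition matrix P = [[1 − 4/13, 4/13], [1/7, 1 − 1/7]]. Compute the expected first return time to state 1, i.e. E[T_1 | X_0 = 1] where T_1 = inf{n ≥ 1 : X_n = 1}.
E[T_1 | X_0 = 1] = 1/π_1 = 41/13

For an irreducible recurrent Markov chain with stationary distribution π, E[T_i | X_0 = i] = 1/π_i (Kac's formula). Here π_1 = (1/7)/(4/13 + 1/7) = (1/7)/(41/91) = 13/41, so E[T_1 | X_0 = 1] = 1/π_1 = (4/13 + 1/7)/(1/7) = (41/91)/(1/7) = 41/13.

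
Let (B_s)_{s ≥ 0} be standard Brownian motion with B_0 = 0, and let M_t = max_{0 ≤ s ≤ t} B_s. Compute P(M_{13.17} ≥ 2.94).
P(M_{13.17} ≥ 2.94) = 2·P(B_{13.17} ≥ 2.94) = 2(1 − Φ(2.94/√13.17)) ≈ 0.4179

By the reflection principle for Brownian motion, P(M_t ≥ a) = 2 · P(B_t ≥ a) for a ≥ 0. Since B_t ~ N(0, t), P(B_t ≥ 2.94) = 1 − Φ(2.94/√t) = 1 − Φ(2.94/√13.17) = 1 − Φ(0.8101). So
  P(M_{13.17} ≥ 2.94) = 2(1 − Φ(0.8101)) ≈ 0.4179.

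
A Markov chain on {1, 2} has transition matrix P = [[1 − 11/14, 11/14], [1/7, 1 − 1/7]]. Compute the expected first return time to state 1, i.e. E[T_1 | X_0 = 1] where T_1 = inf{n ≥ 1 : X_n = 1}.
E[T_1 | X_0 = 1] = 1/π_1 = 13/2

For an irreducible recurrent Markov chain with stationary distribution π, E[T_i | X_0 = i] = 1/π_i (Kac's formula). Here π_1 = (1/7)/(11/14 + 1/7) = (1/7)/(13/14) = 2/13, so E[T_1 | X_0 = 1] = 1/π_1 = (11/14 + 1/7)/(1/7) = (13/14)/(1/7) = 13/2.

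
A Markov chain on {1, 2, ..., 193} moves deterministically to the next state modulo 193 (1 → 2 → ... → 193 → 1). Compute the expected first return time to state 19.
E[T_19 | X_0 = 19] = 193

The chain cycles deterministically, so starting at state 19 it returns in exactly 193 steps. Equivalently, the stationary distribution is uniform π_j = 1/193 for every state j, so by Kac's formula E[T_19] = 1/π_19 = 193.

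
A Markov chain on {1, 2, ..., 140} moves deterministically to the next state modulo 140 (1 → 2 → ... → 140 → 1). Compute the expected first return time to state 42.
E[T_42 | X_0 = 42] = 140

The chain cycles deterministically, so starting at state 42 it returns in exactly 140 steps. Equivalently, the stationary distribution is uniform π_j = 1/140 for every state j, so by Kac's formula E[T_42] = 1/π_42 = 140.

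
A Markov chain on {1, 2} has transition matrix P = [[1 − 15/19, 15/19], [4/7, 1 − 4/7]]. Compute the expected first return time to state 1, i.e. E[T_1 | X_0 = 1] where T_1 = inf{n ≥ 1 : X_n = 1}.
E[T_1 | X_0 = 1] = 1/π_1 = 181/76

For an irreducible recurrent Markov chain with stationary distribution π, E[T_i | X_0 = i] = 1/π_i (Kac's formula). Here π_1 = (4/7)/(15/19 + 4/7) = (4/7)/(181/133) = 76/181, so E[T_1 | X_0 = 1] = 1/π_1 = (15/19 + 4/7)/(4/7) = (181/133)/(4/7) = 181/76.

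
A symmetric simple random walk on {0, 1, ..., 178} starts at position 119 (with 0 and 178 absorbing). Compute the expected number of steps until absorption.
E[τ | X_0 = 119] = 7021

Let v_k = E[τ | X_0 = k]. Boundary: v_0 = v_178 = 0. Recurrence: v_k = 1 + (v_{k-1} + v_{k+1})/2 for 1 ≤ k ≤ 177. The particular solution to v_k − (v_{k-1} + v_{k+1})/2 = 1 is v_k = −k^2. Adding homogeneous solution A + B k and matching boundaries gives v_k = k (178 − k). Substituting k = 119: v_119 = 119 · 59 = 7021.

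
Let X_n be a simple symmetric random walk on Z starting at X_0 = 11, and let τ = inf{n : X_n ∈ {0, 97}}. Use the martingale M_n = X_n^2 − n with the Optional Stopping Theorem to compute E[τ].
E[τ] = 946

M_n = X_n^2 − n is a martingale (since E[X_{n+1}^2 | F_n] = X_n^2 + 1). By OST (τ has finite mean in a bounded region), E[M_τ] = E[M_0] = X_0^2 − 0 = 11^2 = 121. Also E[M_τ] = E[X_τ^2] − E[τ]. The walk exits at 0 or 97, with P(hit 97 first) = 11/97, so E[X_τ^2] = 97^2 · 11/97 + 0 = 1067. Thus E[τ] = E[X_τ^2] − E[M_τ] = 1067 − 121 = 946 = 11(97 − 11) = 946.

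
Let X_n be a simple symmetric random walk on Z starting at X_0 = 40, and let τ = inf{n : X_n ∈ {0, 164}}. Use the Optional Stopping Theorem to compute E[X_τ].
E[X_τ] = 40

X_n is a martingale and τ is a bounded-mean stopping time (indeed τ is finite a.s. with bounded expectation since the walk is in a bounded region). By the OST, E[X_τ] = E[X_0] = 40. Equivalently: E[X_τ] = 164 · P(hit 164 first) + 0 · P(hit 0 first) = 164 · (40/164) = 40.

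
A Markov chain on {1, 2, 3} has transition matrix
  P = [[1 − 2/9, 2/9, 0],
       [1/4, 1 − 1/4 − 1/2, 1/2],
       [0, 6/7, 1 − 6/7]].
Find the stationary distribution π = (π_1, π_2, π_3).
π = (27/65, 24/65, 14/65)

This is a birth-death chain on three states, which satisfies detailed balance: π_1 · P_{12} = π_2 · P_{21} and π_2 · P_{23} = π_3 · P_{32}.
From π_1 · 2/9 = π_2 · 1/4: π_2/π_1 = (2/9)/(1/4) = 8/9.
From π_2 · 1/2 = π_3 · 6/7: π_3/π_2 = (1/2)/(6/7) = 7/12.
Take π_1 proportional to 1; then unnormalized π = (1, 8/9, 14/27). Normalize by dividing by the sum 65/27:
  π = (27/65, 24/65, 14/65).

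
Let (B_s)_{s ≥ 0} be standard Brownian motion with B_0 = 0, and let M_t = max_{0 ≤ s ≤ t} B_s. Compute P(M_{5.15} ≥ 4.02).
P(M_{5.15} ≥ 4.02) = 2·P(B_{5.15} ≥ 4.02) = 2(1 − Φ(4.02/√5.15)) ≈ 0.0765

By the reflection principle for Brownian motion, P(M_t ≥ a) = 2 · P(B_t ≥ a) for a ≥ 0. Since B_t ~ N(0, t), P(B_t ≥ 4.02) = 1 − Φ(4.02/√t) = 1 − Φ(4.02/√5.15) = 1 − Φ(1.7714). So
  P(M_{5.15} ≥ 4.02) = 2(1 − Φ(1.7714)) ≈ 0.0765.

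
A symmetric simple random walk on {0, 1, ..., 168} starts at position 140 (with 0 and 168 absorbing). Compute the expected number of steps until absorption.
E[τ | X_0 = 140] = 3920

Let v_k = E[τ | X_0 = k]. Boundary: v_0 = v_168 = 0. Recurrence: v_k = 1 + (v_{k-1} + v_{k+1})/2 for 1 ≤ k ≤ 167. The particular solution to v_k − (v_{k-1} + v_{k+1})/2 = 1 is v_k = −k^2. Adding homogeneous solution A + B k and matching boundaries gives v_k = k (168 − k). Substituting k = 140: v_140 = 140 · 28 = 3920.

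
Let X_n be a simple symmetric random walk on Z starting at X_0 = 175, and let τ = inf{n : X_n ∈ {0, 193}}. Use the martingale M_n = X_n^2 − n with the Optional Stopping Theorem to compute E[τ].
E[τ] = 3150

M_n = X_n^2 − n is a martingale (since E[X_{n+1}^2 | F_n] = X_n^2 + 1). By OST (τ has finite mean in a bounded region), E[M_τ] = E[M_0] = X_0^2 − 0 = 175^2 = 30625. Also E[M_τ] = E[X_τ^2] − E[τ]. The walk exits at 0 or 193, with P(hit 193 first) = 175/193, so E[X_τ^2] = 193^2 · 175/193 + 0 = 33775. Thus E[τ] = E[X_τ^2] − E[M_τ] = 33775 − 30625 = 3150 = 175(193 − 175) = 3150.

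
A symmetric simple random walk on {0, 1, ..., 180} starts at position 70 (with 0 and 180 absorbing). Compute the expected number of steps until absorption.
E[τ | X_0 = 70] = 7700

Let v_k = E[τ | X_0 = k]. Boundary: v_0 = v_180 = 0. Recurrence: v_k = 1 + (v_{k-1} + v_{k+1})/2 for 1 ≤ k ≤ 179. The particular solution to v_k − (v_{k-1} + v_{k+1})/2 = 1 is v_k = −k^2. Adding homogeneous solution A + B k and matching boundaries gives v_k = k (180 − k). Substituting k = 70: v_70 = 70 · 110 = 7700.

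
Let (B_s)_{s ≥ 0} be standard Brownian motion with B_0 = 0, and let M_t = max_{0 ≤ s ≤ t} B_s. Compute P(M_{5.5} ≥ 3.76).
P(M_{5.5} ≥ 3.76) = 2·P(B_{5.5} ≥ 3.76) = 2(1 − Φ(3.76/√5.5)) ≈ 0.1089

By the reflection principle for Brownian motion, P(M_t ≥ a) = 2 · P(B_t ≥ a) for a ≥ 0. Since B_t ~ N(0, t), P(B_t ≥ 3.76) = 1 − Φ(3.76/√t) = 1 − Φ(3.76/√5.5) = 1 − Φ(1.6033). So
  P(M_{5.5} ≥ 3.76) = 2(1 − Φ(1.6033)) ≈ 0.1089.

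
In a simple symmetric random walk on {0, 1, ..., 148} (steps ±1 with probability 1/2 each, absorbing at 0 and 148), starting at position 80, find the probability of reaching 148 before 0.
P(hit 148 before 0) = 80/148 = 20/37

Let u_k = P(hit 148 before 0 | start at k). Then u_0 = 0, u_148 = 1, and u_k = u_{k-1}/2 + u_{k+1}/2 for 1 ≤ k ≤ 147. This harmonic recurrence is solved by u_k = k/148, giving u_80 = 80/148 = 20/37.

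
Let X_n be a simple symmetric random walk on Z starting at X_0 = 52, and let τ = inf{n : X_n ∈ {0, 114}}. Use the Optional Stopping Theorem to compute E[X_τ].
E[X_τ] = 52

X_n is a martingale and τ is a bounded-mean stopping time (indeed τ is finite a.s. with bounded expectation since the walk is in a bounded region). By the OST, E[X_τ] = E[X_0] = 52. Equivalently: E[X_τ] = 114 · P(hit 114 first) + 0 · P(hit 0 first) = 114 · (52/114) = 52.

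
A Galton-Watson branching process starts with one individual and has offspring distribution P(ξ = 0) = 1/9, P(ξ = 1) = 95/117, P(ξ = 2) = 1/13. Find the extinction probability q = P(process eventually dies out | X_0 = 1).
q = 1

Mean offspring μ = 0·1/9 + 1·95/117 + 2·1/13 = 113/117 ≤ 1. For μ ≤ 1 with offspring not concentrated at 1, the Galton-Watson process goes extinct almost surely, so q = 1.
(Algebraic check: The pgf is f(s) = 1/9 + 95/117·s + 1/13·s². The extinction probability q is the smallest fixed point of f in [0, 1]. Setting s = f(s):
  1/13·s² + (95/117 − 1)·s + 1/9 = 0
  1/13·s² − (1/9 + 1/13)·s + 1/9 = 0
which factors as (s − 1)·(1/13·s − 1/9) = 0, giving roots s = 1 and s = (1/9)/(1/13) = 13/9. Since 13/9 ≥ 1, the smallest root in [0, 1] is s = 1.)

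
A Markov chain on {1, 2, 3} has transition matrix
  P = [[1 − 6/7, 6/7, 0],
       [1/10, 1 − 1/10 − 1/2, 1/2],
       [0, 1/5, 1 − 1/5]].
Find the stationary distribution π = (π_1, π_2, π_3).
π = (1/31, 60/217, 150/217)

This is a birth-death chain on three states, which satisfies detailed balance: π_1 · P_{12} = π_2 · P_{21} and π_2 · P_{23} = π_3 · P_{32}.
From π_1 · 6/7 = π_2 · 1/10: π_2/π_1 = (6/7)/(1/10) = 60/7.
From π_2 · 1/2 = π_3 · 1/5: π_3/π_2 = (1/2)/(1/5) = 5/2.
Take π_1 proportional to 1; then unnormalized π = (1, 60/7, 150/7). Normalize by dividing by the sum 31:
  π = (1/31, 60/217, 150/217).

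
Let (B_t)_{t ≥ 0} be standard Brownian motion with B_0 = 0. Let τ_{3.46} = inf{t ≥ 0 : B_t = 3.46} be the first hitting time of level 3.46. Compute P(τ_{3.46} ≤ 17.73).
P(τ_{3.46} ≤ 17.73) = 2(1 − Φ(3.46/√17.73)) = 2(1 − Φ(0.8217)) ≈ 0.4112

By the reflection principle for standard BM, P(τ_b ≤ t) = 2 · P(B_t ≥ b). Since B_t ~ N(0, t), P(B_t ≥ 3.46) = 1 − Φ(3.46/√t) = 1 − Φ(3.46/√17.73) = 1 − Φ(0.8217) ≈ 0.20562. Doubling: P(τ_{3.46} ≤ 17.73) ≈ 2 · 0.20562 = 0.41124 ≈ 0.4112.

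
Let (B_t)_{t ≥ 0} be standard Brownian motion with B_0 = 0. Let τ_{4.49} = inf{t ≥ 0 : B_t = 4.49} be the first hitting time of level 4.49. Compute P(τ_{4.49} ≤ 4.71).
P(τ_{4.49} ≤ 4.71) = 2(1 − Φ(4.49/√4.71)) = 2(1 − Φ(2.0689)) ≈ 0.0386

By the reflection principle for standard BM, P(τ_b ≤ t) = 2 · P(B_t ≥ b). Since B_t ~ N(0, t), P(B_t ≥ 4.49) = 1 − Φ(4.49/√t) = 1 − Φ(4.49/√4.71) = 1 − Φ(2.0689) ≈ 0.01928. Doubling: P(τ_{4.49} ≤ 4.71) ≈ 2 · 0.01928 = 0.03856 ≈ 0.0386.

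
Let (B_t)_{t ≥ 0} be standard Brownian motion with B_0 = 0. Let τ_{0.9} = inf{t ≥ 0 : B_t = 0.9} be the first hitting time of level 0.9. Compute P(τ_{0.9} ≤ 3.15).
P(τ_{0.9} ≤ 3.15) = 2(1 − Φ(0.9/√3.15)) = 2(1 − Φ(0.5071)) ≈ 0.6121

By the reflection principle for standard BM, P(τ_b ≤ t) = 2 · P(B_t ≥ b). Since B_t ~ N(0, t), P(B_t ≥ 0.9) = 1 − Φ(0.9/√t) = 1 − Φ(0.9/√3.15) = 1 − Φ(0.5071) ≈ 0.30604. Doubling: P(τ_{0.9} ≤ 3.15) ≈ 2 · 0.30604 = 0.61208 ≈ 0.6121.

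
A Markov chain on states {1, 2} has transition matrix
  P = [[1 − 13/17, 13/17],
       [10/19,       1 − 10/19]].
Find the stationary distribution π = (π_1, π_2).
π_1 = 170/417, π_2 = 247/417

Solve πP = π with π_1 + π_2 = 1. From πP = π: π_1 · (1 − 13/17) + π_2 · 10/19 = π_1 ⇒ π_2 · 10/19 = π_1 · 13/17 ⇒ π_2/π_1 = (13/17)/(10/19) = 247/170. Together with π_1 + π_2 = 1:
  π_1 = (10/19)/(13/17 + 10/19) = (10/19)/(417/323) = 170/417,
  π_2 = (13/17)/(13/17 + 10/19) = (13/17)/(417/323) = 247/417.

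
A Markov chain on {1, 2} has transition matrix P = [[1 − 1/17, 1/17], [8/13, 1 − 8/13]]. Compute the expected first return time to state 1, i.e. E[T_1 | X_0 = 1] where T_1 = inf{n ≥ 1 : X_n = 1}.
E[T_1 | X_0 = 1] = 1/π_1 = 149/136

For an irreducible recurrent Markov chain with stationary distribution π, E[T_i | X_0 = i] = 1/π_i (Kac's formula). Here π_1 = (8/13)/(1/17 + 8/13) = (8/13)/(149/221) = 136/149, so E[T_1 | X_0 = 1] = 1/π_1 = (1/17 + 8/13)/(8/13) = (149/221)/(8/13) = 149/136.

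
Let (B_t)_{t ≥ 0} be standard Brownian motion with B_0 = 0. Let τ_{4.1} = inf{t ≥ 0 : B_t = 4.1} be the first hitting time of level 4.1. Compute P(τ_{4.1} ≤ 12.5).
P(τ_{4.1} ≤ 12.5) = 2(1 − Φ(4.1/√12.5)) = 2(1 − Φ(1.1597)) ≈ 0.2462

By the reflection principle for standard BM, P(τ_b ≤ t) = 2 · P(B_t ≥ b). Since B_t ~ N(0, t), P(B_t ≥ 4.1) = 1 − Φ(4.1/√t) = 1 − Φ(4.1/√12.5) = 1 − Φ(1.1597) ≈ 0.12309. Doubling: P(τ_{4.1} ≤ 12.5) ≈ 2 · 0.12309 = 0.24618 ≈ 0.2462.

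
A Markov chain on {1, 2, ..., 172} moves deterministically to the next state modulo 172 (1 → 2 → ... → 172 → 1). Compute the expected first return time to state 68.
E[T_68 | X_0 = 68] = 172

The chain cycles deterministically, so starting at state 68 it returns in exactly 172 steps. Equivalently, the stationary distribution is uniform π_j = 1/172 for every state j, so by Kac's formula E[T_68] = 1/π_68 = 172.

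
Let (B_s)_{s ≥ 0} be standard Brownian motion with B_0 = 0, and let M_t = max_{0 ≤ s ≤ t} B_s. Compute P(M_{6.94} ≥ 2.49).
P(M_{6.94} ≥ 2.49) = 2·P(B_{6.94} ≥ 2.49) = 2(1 − Φ(2.49/√6.94)) ≈ 0.3446

By the reflection principle for Brownian motion, P(M_t ≥ a) = 2 · P(B_t ≥ a) for a ≥ 0. Since B_t ~ N(0, t), P(B_t ≥ 2.49) = 1 − Φ(2.49/√t) = 1 − Φ(2.49/√6.94) = 1 − Φ(0.9452). So
  P(M_{6.94} ≥ 2.49) = 2(1 − Φ(0.9452)) ≈ 0.3446.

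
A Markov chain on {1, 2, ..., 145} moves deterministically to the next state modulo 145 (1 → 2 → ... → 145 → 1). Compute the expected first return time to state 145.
E[T_145 | X_0 = 145] = 145

The chain cycles deterministically, so starting at state 145 it returns in exactly 145 steps. Equivalently, the stationary distribution is uniform π_j = 1/145 for every state j, so by Kac's formula E[T_145] = 1/π_145 = 145.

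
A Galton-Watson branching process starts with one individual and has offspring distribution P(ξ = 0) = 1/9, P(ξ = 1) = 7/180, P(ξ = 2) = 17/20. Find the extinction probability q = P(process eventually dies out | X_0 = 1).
q = 20/153

The pgf is f(s) = 1/9 + 7/180·s + 17/20·s². The extinction probability q is the smallest fixed point of f in [0, 1]. Setting s = f(s):
  17/20·s² + (7/180 − 1)·s + 1/9 = 0
  17/20·s² − (1/9 + 17/20)·s + 1/9 = 0
which factors as (s − 1)·(17/20·s − 1/9) = 0, giving roots s = 1 and s = (1/9)/(17/20) = 20/153.
Mean offspring μ = 7/180 + 2·17/20 = 313/180 > 1 (supercritical), so q < 1. The extinction probability is the smaller root: q = (1/9)/(17/20) = 20/153.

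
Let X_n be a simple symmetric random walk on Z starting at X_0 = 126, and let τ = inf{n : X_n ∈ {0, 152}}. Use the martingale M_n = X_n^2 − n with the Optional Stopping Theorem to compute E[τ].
E[τ] = 3276

M_n = X_n^2 − n is a martingale (since E[X_{n+1}^2 | F_n] = X_n^2 + 1). By OST (τ has finite mean in a bounded region), E[M_τ] = E[M_0] = X_0^2 − 0 = 126^2 = 15876. Also E[M_τ] = E[X_τ^2] − E[τ]. The walk exits at 0 or 152, with P(hit 152 first) = 126/152, so E[X_τ^2] = 152^2 · 126/152 + 0 = 19152. Thus E[τ] = E[X_τ^2] − E[M_τ] = 19152 − 15876 = 3276 = 126(152 − 126) = 3276.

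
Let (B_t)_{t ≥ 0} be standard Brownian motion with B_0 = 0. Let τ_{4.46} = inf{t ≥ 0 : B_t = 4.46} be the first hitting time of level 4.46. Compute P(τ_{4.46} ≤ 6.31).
P(τ_{4.46} ≤ 6.31) = 2(1 − Φ(4.46/√6.31)) = 2(1 − Φ(1.7755)) ≈ 0.0758

By the reflection principle for standard BM, P(τ_b ≤ t) = 2 · P(B_t ≥ b). Since B_t ~ N(0, t), P(B_t ≥ 4.46) = 1 − Φ(4.46/√t) = 1 − Φ(4.46/√6.31) = 1 − Φ(1.7755) ≈ 0.03791. Doubling: P(τ_{4.46} ≤ 6.31) ≈ 2 · 0.03791 = 0.07582 ≈ 0.0758.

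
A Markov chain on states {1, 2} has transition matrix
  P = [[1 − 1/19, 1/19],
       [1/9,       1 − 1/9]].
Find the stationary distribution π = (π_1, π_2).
π_1 = 19/28, π_2 = 9/28

Solve πP = π with π_1 + π_2 = 1. From πP = π: π_1 · (1 − 1/19) + π_2 · 1/9 = π_1 ⇒ π_2 · 1/9 = π_1 · 1/19 ⇒ π_2/π_1 = (1/19)/(1/9) = 9/19. Together with π_1 + π_2 = 1:
  π_1 = (1/9)/(1/19 + 1/9) = (1/9)/(28/171) = 19/28,
  π_2 = (1/19)/(1/19 + 1/9) = (1/19)/(28/171) = 9/28.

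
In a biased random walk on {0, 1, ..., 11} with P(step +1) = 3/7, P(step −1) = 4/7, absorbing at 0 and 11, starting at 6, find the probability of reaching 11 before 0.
P(hit 11 before 0) = (1 − (4/3)^6) / (1 − (4/3)^11) = 818181/4017157

Let u_k denote P(reach 11 before 0 | start at k). Boundary: u_0 = 0, u_11 = 1. Recurrence: u_k = 3/7·u_{k+1} + 4/7·u_{k-1} for 1 ≤ k ≤ 10. Try u_k = A + B·r^k with r = q/p = (4/7)/(3/7) = 4/3. Substitution satisfies the recurrence; boundary conditions give:
  u_k = (1 − r^k) / (1 − r^N) = (1 − (4/3)^6) / (1 − (4/3)^11) = 818181/4017157.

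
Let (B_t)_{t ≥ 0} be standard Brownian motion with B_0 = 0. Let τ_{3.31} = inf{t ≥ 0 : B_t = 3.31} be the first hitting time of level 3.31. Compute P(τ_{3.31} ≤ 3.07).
P(τ_{3.31} ≤ 3.07) = 2(1 − Φ(3.31/√3.07)) = 2(1 − Φ(1.8891)) ≈ 0.0589

By the reflection principle for standard BM, P(τ_b ≤ t) = 2 · P(B_t ≥ b). Since B_t ~ N(0, t), P(B_t ≥ 3.31) = 1 − Φ(3.31/√t) = 1 − Φ(3.31/√3.07) = 1 − Φ(1.8891) ≈ 0.02944. Doubling: P(τ_{3.31} ≤ 3.07) ≈ 2 · 0.02944 = 0.05888 ≈ 0.0589.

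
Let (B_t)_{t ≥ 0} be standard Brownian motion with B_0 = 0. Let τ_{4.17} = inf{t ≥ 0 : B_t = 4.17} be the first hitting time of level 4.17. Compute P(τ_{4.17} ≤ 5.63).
P(τ_{4.17} ≤ 5.63) = 2(1 − Φ(4.17/√5.63)) = 2(1 − Φ(1.7574)) ≈ 0.0788

By the reflection principle for standard BM, P(τ_b ≤ t) = 2 · P(B_t ≥ b). Since B_t ~ N(0, t), P(B_t ≥ 4.17) = 1 − Φ(4.17/√t) = 1 − Φ(4.17/√5.63) = 1 − Φ(1.7574) ≈ 0.03942. Doubling: P(τ_{4.17} ≤ 5.63) ≈ 2 · 0.03942 = 0.07884 ≈ 0.0788.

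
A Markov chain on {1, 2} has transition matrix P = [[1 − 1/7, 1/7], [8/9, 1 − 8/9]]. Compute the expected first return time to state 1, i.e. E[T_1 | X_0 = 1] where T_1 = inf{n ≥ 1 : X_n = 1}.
E[T_1 | X_0 = 1] = 1/π_1 = 65/56

For an irreducible recurrent Markov chain with stationary distribution π, E[T_i | X_0 = i] = 1/π_i (Kac's formula). Here π_1 = (8/9)/(1/7 + 8/9) = (8/9)/(65/63) = 56/65, so E[T_1 | X_0 = 1] = 1/π_1 = (1/7 + 8/9)/(8/9) = (65/63)/(8/9) = 65/56.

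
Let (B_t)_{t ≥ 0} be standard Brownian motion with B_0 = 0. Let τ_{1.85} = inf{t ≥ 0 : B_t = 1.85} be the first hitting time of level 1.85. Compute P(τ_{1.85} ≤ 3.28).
P(τ_{1.85} ≤ 3.28) = 2(1 − Φ(1.85/√3.28)) = 2(1 − Φ(1.0215)) ≈ 0.3070

By the reflection principle for standard BM, P(τ_b ≤ t) = 2 · P(B_t ≥ b). Since B_t ~ N(0, t), P(B_t ≥ 1.85) = 1 − Φ(1.85/√t) = 1 − Φ(1.85/√3.28) = 1 − Φ(1.0215) ≈ 0.15351. Doubling: P(τ_{1.85} ≤ 3.28) ≈ 2 · 0.15351 = 0.30702 ≈ 0.3070.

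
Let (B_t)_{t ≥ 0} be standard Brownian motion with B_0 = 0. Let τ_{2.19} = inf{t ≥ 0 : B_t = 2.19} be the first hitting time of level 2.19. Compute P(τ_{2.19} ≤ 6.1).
P(τ_{2.19} ≤ 6.1) = 2(1 − Φ(2.19/√6.1)) = 2(1 − Φ(0.8867)) ≈ 0.3752

By the reflection principle for standard BM, P(τ_b ≤ t) = 2 · P(B_t ≥ b). Since B_t ~ N(0, t), P(B_t ≥ 2.19) = 1 − Φ(2.19/√t) = 1 − Φ(2.19/√6.1) = 1 − Φ(0.8867) ≈ 0.18762. Doubling: P(τ_{2.19} ≤ 6.1) ≈ 2 · 0.18762 = 0.37524 ≈ 0.3752.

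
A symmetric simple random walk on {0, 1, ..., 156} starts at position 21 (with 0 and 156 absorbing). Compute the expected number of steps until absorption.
E[τ | X_0 = 21] = 2835

Let v_k = E[τ | X_0 = k]. Boundary: v_0 = v_156 = 0. Recurrence: v_k = 1 + (v_{k-1} + v_{k+1})/2 for 1 ≤ k ≤ 155. The particular solution to v_k − (v_{k-1} + v_{k+1})/2 = 1 is v_k = −k^2. Adding homogeneous solution A + B k and matching boundaries gives v_k = k (156 − k). Substituting k = 21: v_21 = 21 · 135 = 2835.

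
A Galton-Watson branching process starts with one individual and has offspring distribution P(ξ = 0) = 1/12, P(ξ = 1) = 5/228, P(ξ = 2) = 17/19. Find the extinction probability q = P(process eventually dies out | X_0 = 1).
q = 19/204

The pgf is f(s) = 1/12 + 5/228·s + 17/19·s². The extinction probability q is the smallest fixed point of f in [0, 1]. Setting s = f(s):
  17/19·s² + (5/228 − 1)·s + 1/12 = 0
  17/19·s² − (1/12 + 17/19)·s + 1/12 = 0
which factors as (s − 1)·(17/19·s − 1/12) = 0, giving roots s = 1 and s = (1/12)/(17/19) = 19/204.
Mean offspring μ = 5/228 + 2·17/19 = 413/228 > 1 (supercritical), so q < 1. The extinction probability is the smaller root: q = (1/12)/(17/19) = 19/204.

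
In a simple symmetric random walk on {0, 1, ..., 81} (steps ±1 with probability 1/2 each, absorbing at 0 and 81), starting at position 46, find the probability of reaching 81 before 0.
P(hit 81 before 0) = 46/81

Let u_k = P(hit 81 before 0 | start at k). Then u_0 = 0, u_81 = 1, and u_k = u_{k-1}/2 + u_{k+1}/2 for 1 ≤ k ≤ 80. This harmonic recurrence is solved by u_k = k/81, giving u_46 = 46/81.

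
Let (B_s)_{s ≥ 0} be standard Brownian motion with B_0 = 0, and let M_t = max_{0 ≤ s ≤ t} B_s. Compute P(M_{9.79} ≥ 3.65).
P(M_{9.79} ≥ 3.65) = 2·P(B_{9.79} ≥ 3.65) = 2(1 − Φ(3.65/√9.79)) ≈ 0.2434

By the reflection principle for Brownian motion, P(M_t ≥ a) = 2 · P(B_t ≥ a) for a ≥ 0. Since B_t ~ N(0, t), P(B_t ≥ 3.65) = 1 − Φ(3.65/√t) = 1 − Φ(3.65/√9.79) = 1 − Φ(1.1665). So
  P(M_{9.79} ≥ 3.65) = 2(1 − Φ(1.1665)) ≈ 0.2434.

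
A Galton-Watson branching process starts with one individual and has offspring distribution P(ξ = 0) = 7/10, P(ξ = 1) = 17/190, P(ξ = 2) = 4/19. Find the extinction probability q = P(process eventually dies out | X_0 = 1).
q = 1

Mean offspring μ = 0·7/10 + 1·17/190 + 2·4/19 = 97/190 ≤ 1. For μ ≤ 1 with offspring not concentrated at 1, the Galton-Watson process goes extinct almost surely, so q = 1.
(Algebraic check: The pgf is f(s) = 7/10 + 17/190·s + 4/19·s². The extinction probability q is the smallest fixed point of f in [0, 1]. Setting s = f(s):
  4/19·s² + (17/190 − 1)·s + 7/10 = 0
  4/19·s² − (7/10 + 4/19)·s + 7/10 = 0
which factors as (s − 1)·(4/19·s − 7/10) = 0, giving roots s = 1 and s = (7/10)/(4/19) = 133/40. Since 133/40 ≥ 1, the smallest root in [0, 1] is s = 1.)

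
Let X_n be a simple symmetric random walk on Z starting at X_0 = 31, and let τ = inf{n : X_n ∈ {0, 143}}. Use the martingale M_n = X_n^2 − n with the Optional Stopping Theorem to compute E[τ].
E[τ] = 3472

M_n = X_n^2 − n is a martingale (since E[X_{n+1}^2 | F_n] = X_n^2 + 1). By OST (τ has finite mean in a bounded region), E[M_τ] = E[M_0] = X_0^2 − 0 = 31^2 = 961. Also E[M_τ] = E[X_τ^2] − E[τ]. The walk exits at 0 or 143, with P(hit 143 first) = 31/143, so E[X_τ^2] = 143^2 · 31/143 + 0 = 4433. Thus E[τ] = E[X_τ^2] − E[M_τ] = 4433 − 961 = 3472 = 31(143 − 31) = 3472.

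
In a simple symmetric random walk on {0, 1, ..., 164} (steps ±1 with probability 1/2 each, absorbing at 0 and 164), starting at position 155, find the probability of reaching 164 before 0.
P(hit 164 before 0) = 155/164

Let u_k = P(hit 164 before 0 | start at k). Then u_0 = 0, u_164 = 1, and u_k = u_{k-1}/2 + u_{k+1}/2 for 1 ≤ k ≤ 163. This harmonic recurrence is solved by u_k = k/164, giving u_155 = 155/164.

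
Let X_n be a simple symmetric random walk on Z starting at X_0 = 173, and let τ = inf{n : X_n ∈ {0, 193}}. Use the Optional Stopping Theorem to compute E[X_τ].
E[X_τ] = 173

X_n is a martingale and τ is a bounded-mean stopping time (indeed τ is finite a.s. with bounded expectation since the walk is in a bounded region). By the OST, E[X_τ] = E[X_0] = 173. Equivalently: E[X_τ] = 193 · P(hit 193 first) + 0 · P(hit 0 first) = 193 · (173/193) = 173.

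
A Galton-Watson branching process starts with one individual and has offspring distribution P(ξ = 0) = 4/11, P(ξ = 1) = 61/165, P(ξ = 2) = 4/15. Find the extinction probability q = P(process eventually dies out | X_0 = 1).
q = 1

Mean offspring μ = 0·4/11 + 1·61/165 + 2·4/15 = 149/165 ≤ 1. For μ ≤ 1 with offspring not concentrated at 1, the Galton-Watson process goes extinct almost surely, so q = 1.
(Algebraic check: The pgf is f(s) = 4/11 + 61/165·s + 4/15·s². The extinction probability q is the smallest fixed point of f in [0, 1]. Setting s = f(s):
  4/15·s² + (61/165 − 1)·s + 4/11 = 0
  4/15·s² − (4/11 + 4/15)·s + 4/11 = 0
which factors as (s − 1)·(4/15·s − 4/11) = 0, giving roots s = 1 and s = (4/11)/(4/15) = 15/11. Since 15/11 ≥ 1, the smallest root in [0, 1] is s = 1.)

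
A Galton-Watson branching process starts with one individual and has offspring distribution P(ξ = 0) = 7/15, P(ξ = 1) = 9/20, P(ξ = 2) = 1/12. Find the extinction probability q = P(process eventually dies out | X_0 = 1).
q = 1

Mean offspring μ = 0·7/15 + 1·9/20 + 2·1/12 = 37/60 ≤ 1. For μ ≤ 1 with offspring not concentrated at 1, the Galton-Watson process goes extinct almost surely, so q = 1.
(Algebraic check: The pgf is f(s) = 7/15 + 9/20·s + 1/12·s². The extinction probability q is the smallest fixed point of f in [0, 1]. Setting s = f(s):
  1/12·s² + (9/20 − 1)·s + 7/15 = 0
  1/12·s² − (7/15 + 1/12)·s + 7/15 = 0
which factors as (s − 1)·(1/12·s − 7/15) = 0, giving roots s = 1 and s = (7/15)/(1/12) = 28/5. Since 28/5 ≥ 1, the smallest root in [0, 1] is s = 1.)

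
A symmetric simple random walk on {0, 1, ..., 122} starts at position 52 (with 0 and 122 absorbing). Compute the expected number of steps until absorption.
E[τ | X_0 = 52] = 3640

Let v_k = E[τ | X_0 = k]. Boundary: v_0 = v_122 = 0. Recurrence: v_k = 1 + (v_{k-1} + v_{k+1})/2 for 1 ≤ k ≤ 121. The particular solution to v_k − (v_{k-1} + v_{k+1})/2 = 1 is v_k = −k^2. Adding homogeneous solution A + B k and matching boundaries gives v_k = k (122 − k). Substituting k = 52: v_52 = 52 · 70 = 3640.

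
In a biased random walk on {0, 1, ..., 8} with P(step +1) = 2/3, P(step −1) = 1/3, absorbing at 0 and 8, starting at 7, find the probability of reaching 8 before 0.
P(hit 8 before 0) = (1 − (1/2)^7) / (1 − (1/2)^8) = 254/255

Let u_k denote P(reach 8 before 0 | start at k). Boundary: u_0 = 0, u_8 = 1. Recurrence: u_k = 2/3·u_{k+1} + 1/3·u_{k-1} for 1 ≤ k ≤ 7. Try u_k = A + B·r^k with r = q/p = (1/3)/(2/3) = 1/2. Substitution satisfies the recurrence; boundary conditions give:
  u_k = (1 − r^k) / (1 − r^N) = (1 − (1/2)^7) / (1 − (1/2)^8) = 254/255.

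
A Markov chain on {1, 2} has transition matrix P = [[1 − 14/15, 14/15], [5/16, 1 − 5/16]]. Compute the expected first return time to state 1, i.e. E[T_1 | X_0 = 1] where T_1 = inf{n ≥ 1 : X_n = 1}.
E[T_1 | X_0 = 1] = 1/π_1 = 299/75

For an irreducible recurrent Markov chain with stationary distribution π, E[T_i | X_0 = i] = 1/π_i (Kac's formula). Here π_1 = (5/16)/(14/15 + 5/16) = (5/16)/(299/240) = 75/299, so E[T_1 | X_0 = 1] = 1/π_1 = (14/15 + 5/16)/(5/16) = (299/240)/(5/16) = 299/75.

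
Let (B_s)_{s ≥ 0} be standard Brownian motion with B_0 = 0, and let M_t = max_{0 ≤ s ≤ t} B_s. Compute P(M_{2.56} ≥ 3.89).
P(M_{2.56} ≥ 3.89) = 2·P(B_{2.56} ≥ 3.89) = 2(1 − Φ(3.89/√2.56)) ≈ 0.0150

By the reflection principle for Brownian motion, P(M_t ≥ a) = 2 · P(B_t ≥ a) for a ≥ 0. Since B_t ~ N(0, t), P(B_t ≥ 3.89) = 1 − Φ(3.89/√t) = 1 − Φ(3.89/√2.56) = 1 − Φ(2.4312). So
  P(M_{2.56} ≥ 3.89) = 2(1 − Φ(2.4312)) ≈ 0.0150.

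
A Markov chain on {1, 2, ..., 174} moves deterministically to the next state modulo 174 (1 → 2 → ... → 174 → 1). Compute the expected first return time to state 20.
E[T_20 | X_0 = 20] = 174

The chain cycles deterministically, so starting at state 20 it returns in exactly 174 steps. Equivalently, the stationary distribution is uniform π_j = 1/174 for every state j, so by Kac's formula E[T_20] = 1/π_20 = 174.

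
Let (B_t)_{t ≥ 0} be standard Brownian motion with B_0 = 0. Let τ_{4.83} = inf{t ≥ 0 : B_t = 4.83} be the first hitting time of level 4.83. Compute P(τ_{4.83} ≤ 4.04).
P(τ_{4.83} ≤ 4.04) = 2(1 − Φ(4.83/√4.04)) = 2(1 − Φ(2.4030)) ≈ 0.0163

By the reflection principle for standard BM, P(τ_b ≤ t) = 2 · P(B_t ≥ b). Since B_t ~ N(0, t), P(B_t ≥ 4.83) = 1 − Φ(4.83/√t) = 1 − Φ(4.83/√4.04) = 1 − Φ(2.4030) ≈ 0.00813. Doubling: P(τ_{4.83} ≤ 4.04) ≈ 2 · 0.00813 = 0.01626 ≈ 0.0163.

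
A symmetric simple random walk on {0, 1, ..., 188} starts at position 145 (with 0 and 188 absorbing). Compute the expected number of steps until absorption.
E[τ | X_0 = 145] = 6235

Let v_k = E[τ | X_0 = k]. Boundary: v_0 = v_188 = 0. Recurrence: v_k = 1 + (v_{k-1} + v_{k+1})/2 for 1 ≤ k ≤ 187. The particular solution to v_k − (v_{k-1} + v_{k+1})/2 = 1 is v_k = −k^2. Adding homogeneous solution A + B k and matching boundaries gives v_k = k (188 − k). Substituting k = 145: v_145 = 145 · 43 = 6235.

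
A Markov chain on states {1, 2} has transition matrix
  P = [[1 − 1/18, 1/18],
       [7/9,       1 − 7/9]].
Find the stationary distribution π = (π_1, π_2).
π_1 = 14/15, π_2 = 1/15

Solve πP = π with π_1 + π_2 = 1. From πP = π: π_1 · (1 − 1/18) + π_2 · 7/9 = π_1 ⇒ π_2 · 7/9 = π_1 · 1/18 ⇒ π_2/π_1 = (1/18)/(7/9) = 1/14. Together with π_1 + π_2 = 1:
  π_1 = (7/9)/(1/18 + 7/9) = (7/9)/(5/6) = 14/15,
  π_2 = (1/18)/(1/18 + 7/9) = (1/18)/(5/6) = 1/15.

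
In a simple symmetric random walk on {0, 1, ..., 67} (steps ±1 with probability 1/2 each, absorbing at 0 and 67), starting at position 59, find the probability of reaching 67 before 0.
P(hit 67 before 0) = 59/67

Let u_k = P(hit 67 before 0 | start at k). Then u_0 = 0, u_67 = 1, and u_k = u_{k-1}/2 + u_{k+1}/2 for 1 ≤ k ≤ 66. This harmonic recurrence is solved by u_k = k/67, giving u_59 = 59/67.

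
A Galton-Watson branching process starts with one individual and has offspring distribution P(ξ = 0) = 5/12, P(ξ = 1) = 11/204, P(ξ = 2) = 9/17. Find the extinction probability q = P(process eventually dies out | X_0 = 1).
q = 85/108

The pgf is f(s) = 5/12 + 11/204·s + 9/17·s². The extinction probability q is the smallest fixed point of f in [0, 1]. Setting s = f(s):
  9/17·s² + (11/204 − 1)·s + 5/12 = 0
  9/17·s² − (5/12 + 9/17)·s + 5/12 = 0
which factors as (s − 1)·(9/17·s − 5/12) = 0, giving roots s = 1 and s = (5/12)/(9/17) = 85/108.
Mean offspring μ = 11/204 + 2·9/17 = 227/204 > 1 (supercritical), so q < 1. The extinction probability is the smaller root: q = (5/12)/(9/17) = 85/108.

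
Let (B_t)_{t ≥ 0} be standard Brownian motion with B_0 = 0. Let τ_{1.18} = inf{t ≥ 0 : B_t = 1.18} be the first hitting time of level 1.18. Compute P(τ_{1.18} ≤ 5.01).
P(τ_{1.18} ≤ 5.01) = 2(1 − Φ(1.18/√5.01)) = 2(1 − Φ(0.5272)) ≈ 0.5981

By the reflection principle for standard BM, P(τ_b ≤ t) = 2 · P(B_t ≥ b). Since B_t ~ N(0, t), P(B_t ≥ 1.18) = 1 − Φ(1.18/√t) = 1 − Φ(1.18/√5.01) = 1 − Φ(0.5272) ≈ 0.29903. Doubling: P(τ_{1.18} ≤ 5.01) ≈ 2 · 0.29903 = 0.59806 ≈ 0.5981.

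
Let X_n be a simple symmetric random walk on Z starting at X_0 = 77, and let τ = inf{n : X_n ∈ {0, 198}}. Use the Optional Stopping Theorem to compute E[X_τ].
E[X_τ] = 77

X_n is a martingale and τ is a bounded-mean stopping time (indeed τ is finite a.s. with bounded expectation since the walk is in a bounded region). By the OST, E[X_τ] = E[X_0] = 77. Equivalently: E[X_τ] = 198 · P(hit 198 first) + 0 · P(hit 0 first) = 198 · (77/198) = 77.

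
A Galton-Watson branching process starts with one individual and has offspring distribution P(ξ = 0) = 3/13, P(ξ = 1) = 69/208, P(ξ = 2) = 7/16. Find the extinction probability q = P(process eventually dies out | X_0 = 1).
q = 48/91

The pgf is f(s) = 3/13 + 69/208·s + 7/16·s². The extinction probability q is the smallest fixed point of f in [0, 1]. Setting s = f(s):
  7/16·s² + (69/208 − 1)·s + 3/13 = 0
  7/16·s² − (3/13 + 7/16)·s + 3/13 = 0
which factors as (s − 1)·(7/16·s − 3/13) = 0, giving roots s = 1 and s = (3/13)/(7/16) = 48/91.
Mean offspring μ = 69/208 + 2·7/16 = 251/208 > 1 (supercritical), so q < 1. The extinction probability is the smaller root: q = (3/13)/(7/16) = 48/91.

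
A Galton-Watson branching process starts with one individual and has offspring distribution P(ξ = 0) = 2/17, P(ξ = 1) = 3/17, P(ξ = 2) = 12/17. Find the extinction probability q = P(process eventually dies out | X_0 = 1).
q = 1/6

The pgf is f(s) = 2/17 + 3/17·s + 12/17·s². The extinction probability q is the smallest fixed point of f in [0, 1]. Setting s = f(s):
  12/17·s² + (3/17 − 1)·s + 2/17 = 0
  12/17·s² − (2/17 + 12/17)·s + 2/17 = 0
which factors as (s − 1)·(12/17·s − 2/17) = 0, giving roots s = 1 and s = (2/17)/(12/17) = 1/6.
Mean offspring μ = 3/17 + 2·12/17 = 27/17 > 1 (supercritical), so q < 1. The extinction probability is the smaller root: q = (2/17)/(12/17) = 1/6.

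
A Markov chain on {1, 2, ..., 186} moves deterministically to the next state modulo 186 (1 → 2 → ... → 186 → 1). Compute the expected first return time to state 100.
E[T_100 | X_0 = 100] = 186

The chain cycles deterministically, so starting at state 100 it returns in exactly 186 steps. Equivalently, the stationary distribution is uniform π_j = 1/186 for every state j, so by Kac's formula E[T_100] = 1/π_100 = 186.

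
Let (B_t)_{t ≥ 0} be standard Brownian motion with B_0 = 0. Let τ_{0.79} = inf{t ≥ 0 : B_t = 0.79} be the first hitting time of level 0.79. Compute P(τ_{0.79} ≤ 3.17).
P(τ_{0.79} ≤ 3.17) = 2(1 − Φ(0.79/√3.17)) = 2(1 − Φ(0.4437)) ≈ 0.6573

By the reflection principle for standard BM, P(τ_b ≤ t) = 2 · P(B_t ≥ b). Since B_t ~ N(0, t), P(B_t ≥ 0.79) = 1 − Φ(0.79/√t) = 1 − Φ(0.79/√3.17) = 1 − Φ(0.4437) ≈ 0.32863. Doubling: P(τ_{0.79} ≤ 3.17) ≈ 2 · 0.32863 = 0.65726 ≈ 0.6573.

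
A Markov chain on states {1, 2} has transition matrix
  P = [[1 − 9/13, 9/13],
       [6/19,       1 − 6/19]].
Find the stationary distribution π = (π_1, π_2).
π_1 = 26/83, π_2 = 57/83

Solve πP = π with π_1 + π_2 = 1. From πP = π: π_1 · (1 − 9/13) + π_2 · 6/19 = π_1 ⇒ π_2 · 6/19 = π_1 · 9/13 ⇒ π_2/π_1 = (9/13)/(6/19) = 57/26. Together with π_1 + π_2 = 1:
  π_1 = (6/19)/(9/13 + 6/19) = (6/19)/(249/247) = 26/83,
  π_2 = (9/13)/(9/13 + 6/19) = (9/13)/(249/247) = 57/83.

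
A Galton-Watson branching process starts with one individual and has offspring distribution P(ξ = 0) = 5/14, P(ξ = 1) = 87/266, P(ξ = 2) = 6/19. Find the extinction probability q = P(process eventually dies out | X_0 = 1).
q = 1

Mean offspring μ = 0·5/14 + 1·87/266 + 2·6/19 = 255/266 ≤ 1. For μ ≤ 1 with offspring not concentrated at 1, the Galton-Watson process goes extinct almost surely, so q = 1.
(Algebraic check: The pgf is f(s) = 5/14 + 87/266·s + 6/19·s². The extinction probability q is the smallest fixed point of f in [0, 1]. Setting s = f(s):
  6/19·s² + (87/266 − 1)·s + 5/14 = 0
  6/19·s² − (5/14 + 6/19)·s + 5/14 = 0
which factors as (s − 1)·(6/19·s − 5/14) = 0, giving roots s = 1 and s = (5/14)/(6/19) = 95/84. Since 95/84 ≥ 1, the smallest root in [0, 1] is s = 1.)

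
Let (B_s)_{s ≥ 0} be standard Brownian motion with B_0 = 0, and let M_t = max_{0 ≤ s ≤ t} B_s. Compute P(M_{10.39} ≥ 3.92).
P(M_{10.39} ≥ 3.92) = 2·P(B_{10.39} ≥ 3.92) = 2(1 − Φ(3.92/√10.39)) ≈ 0.2239

By the reflection principle for Brownian motion, P(M_t ≥ a) = 2 · P(B_t ≥ a) for a ≥ 0. Since B_t ~ N(0, t), P(B_t ≥ 3.92) = 1 − Φ(3.92/√t) = 1 − Φ(3.92/√10.39) = 1 − Φ(1.2161). So
  P(M_{10.39} ≥ 3.92) = 2(1 − Φ(1.2161)) ≈ 0.2239.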